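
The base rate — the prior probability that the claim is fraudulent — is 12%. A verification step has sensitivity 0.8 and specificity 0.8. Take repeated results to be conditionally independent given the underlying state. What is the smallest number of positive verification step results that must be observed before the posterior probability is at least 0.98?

Prior odds = 0.12/0.88 = 3/22.
False-positive rate = 1 − 0.8 = 0.2; likelihood ratio of a positive = 0.8/0.2 = 4.
Target posterior odds = 0.98/0.02 = 49.
Require 4ⁿ ≥ 49 ÷ (3/22) = 1078/3.
4⁴ = 256 falls short of 1078/3 but 4⁵ = 1024 reaches it, so n = 5.

5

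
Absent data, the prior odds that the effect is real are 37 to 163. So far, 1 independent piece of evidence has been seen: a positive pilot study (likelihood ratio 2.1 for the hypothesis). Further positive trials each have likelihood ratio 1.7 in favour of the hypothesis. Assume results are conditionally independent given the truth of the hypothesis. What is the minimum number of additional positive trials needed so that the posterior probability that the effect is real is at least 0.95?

7

Prior odds = 37/163.
Bayes factor of the evidence already in hand = 2.1.
Odds after that evidence = (37/163) × 2.1 = 777/1630.
Target odds = 0.95/0.05 = 19.
Need 1.7ⁿ ≥ 19 ÷ (777/1630) = 30970/777.
1.7⁶ = 24137569/1000000 falls short of 30970/777 but 1.7⁷ = 410338673/10000000 reaches it, so n = 7.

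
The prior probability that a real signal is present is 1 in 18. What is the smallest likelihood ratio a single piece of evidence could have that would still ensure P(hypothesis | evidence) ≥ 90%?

Prior odds = (1/18)/(17/18) = 1/17.
Target odds = 0.9/0.1 = 9.
Required Bayes factor = 9 ÷ (1/17) = 153.

153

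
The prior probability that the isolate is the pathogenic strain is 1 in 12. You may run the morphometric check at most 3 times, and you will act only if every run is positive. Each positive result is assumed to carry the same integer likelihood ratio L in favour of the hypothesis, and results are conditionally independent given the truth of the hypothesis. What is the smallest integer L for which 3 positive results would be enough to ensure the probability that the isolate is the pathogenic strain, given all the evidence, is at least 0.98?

9

Prior odds = (1/12)/(11/12) = 1/11.
Target odds = 0.98/0.02 = 49.
Need L³ ≥ 49 ÷ (1/11) = 539.
8³ = 512 < 539 ≤ 729 = 9³, so L = 9.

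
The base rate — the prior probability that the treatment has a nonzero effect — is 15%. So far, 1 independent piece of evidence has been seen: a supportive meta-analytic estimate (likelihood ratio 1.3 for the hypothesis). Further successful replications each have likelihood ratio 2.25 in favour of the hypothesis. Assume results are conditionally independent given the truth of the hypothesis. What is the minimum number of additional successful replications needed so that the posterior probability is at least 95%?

6

Prior odds = 0.15/0.85 = 3/17.
Bayes factor of the evidence already in hand = 1.3.
Odds after that evidence = (3/17) × 1.3 = 39/170.
Target odds = 0.95/0.05 = 19.
Need 2.25ⁿ ≥ 19 ÷ (39/170) = 3230/39.
2.25⁵ = 59049/1024 falls short of 3230/39 but 2.25⁶ = 531441/4096 reaches it, so n = 6.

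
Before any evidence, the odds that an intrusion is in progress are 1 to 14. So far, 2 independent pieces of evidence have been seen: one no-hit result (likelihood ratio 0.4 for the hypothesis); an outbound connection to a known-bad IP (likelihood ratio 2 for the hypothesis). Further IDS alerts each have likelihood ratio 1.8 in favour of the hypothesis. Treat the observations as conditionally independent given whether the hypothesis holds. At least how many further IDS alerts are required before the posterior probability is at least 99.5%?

14

Prior odds = 1/14.
Combined Bayes factor of the evidence already in hand = 0.4 × 2 = 0.8.
Odds after that evidence = (1/14) × 0.8 = 2/35.
Target odds = 0.995/0.005 = 199.
Need 1.8ⁿ ≥ 199 ÷ (2/35) = 3482.5.
1.8¹³ ≈2082.3 falls short of 3482.5 but 1.8¹⁴ ≈3748.13 reaches it, so n = 14.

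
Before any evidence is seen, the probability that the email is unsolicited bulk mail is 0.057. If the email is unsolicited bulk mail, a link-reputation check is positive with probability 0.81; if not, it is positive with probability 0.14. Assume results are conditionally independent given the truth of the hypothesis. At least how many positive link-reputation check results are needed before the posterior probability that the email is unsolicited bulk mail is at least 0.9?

Prior odds: 0.057 ÷ 0.943 = 57/943.
Likelihood ratio of a positive = 0.81/0.14 = 81/14.
Target posterior odds = 0.9/0.1 = 9.
Require (81/14)ⁿ ≥ 9 ÷ (57/943) = 2829/19.
(81/14)² = 6561/196 falls short of 2829/19 but (81/14)³ = 531441/2744 reaches it, so n = 3.

3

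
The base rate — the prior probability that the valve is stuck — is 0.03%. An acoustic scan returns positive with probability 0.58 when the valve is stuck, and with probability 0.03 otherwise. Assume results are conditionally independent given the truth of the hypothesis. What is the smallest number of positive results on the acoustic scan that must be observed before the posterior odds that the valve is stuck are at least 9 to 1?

4

Prior odds: 0.0003 ÷ 0.9997 = 3/9997.
Likelihood ratio of a positive result = 0.58/0.03 = 58/3.
Target odds = 9.
Require (58/3)ⁿ ≥ 9 ÷ (3/9997) = 29991.
(58/3)³ = 195112/27 falls short of 29991 but (58/3)⁴ = 11316496/81 reaches it, so n = 4.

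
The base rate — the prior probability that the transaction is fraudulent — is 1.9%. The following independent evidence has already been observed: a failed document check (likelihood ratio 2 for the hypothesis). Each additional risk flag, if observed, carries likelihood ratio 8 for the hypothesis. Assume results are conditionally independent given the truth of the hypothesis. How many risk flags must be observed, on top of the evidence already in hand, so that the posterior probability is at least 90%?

3

Prior odds = 0.019/0.981 = 19/981.
Bayes factor of the evidence already in hand = 2.
Odds after that evidence = (19/981) × 2 = 38/981.
Target odds = 0.9/0.1 = 9.
Need 8ⁿ ≥ 9 ÷ (38/981) = 8829/38.
8² = 64 falls short of 8829/38 but 8³ = 512 reaches it, so n = 3.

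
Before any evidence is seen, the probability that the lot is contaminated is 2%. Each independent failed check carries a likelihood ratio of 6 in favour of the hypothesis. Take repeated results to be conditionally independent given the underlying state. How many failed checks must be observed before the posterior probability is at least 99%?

Prior odds = 0.02/0.98 = 1/49.
Likelihood ratio per failed check = 6.
Target posterior odds = 0.99/0.01 = 99.
Require 6ⁿ ≥ 99 ÷ (1/49) = 4851.
6⁴ = 1296 falls short of 4851 but 6⁵ = 7776 reaches it, so n = 5.

5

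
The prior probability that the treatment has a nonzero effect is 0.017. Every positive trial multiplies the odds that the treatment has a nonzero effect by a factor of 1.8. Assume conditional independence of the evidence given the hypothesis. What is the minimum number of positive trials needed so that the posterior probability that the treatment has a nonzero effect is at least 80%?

Prior odds: 0.017 ÷ 0.983 = 17/983.
Likelihood ratio per positive trial = 1.8.
Target odds: 0.8 ÷ 0.2 = 4.
Need (17/983) × 1.8ⁿ ≥ 4, i.e. 1.8ⁿ ≥ 3932/17.
1.8⁹ = 387420489/1953125 falls short of 3932/17 but 1.8¹⁰ ≈357.047 reaches it, so n = 10.

10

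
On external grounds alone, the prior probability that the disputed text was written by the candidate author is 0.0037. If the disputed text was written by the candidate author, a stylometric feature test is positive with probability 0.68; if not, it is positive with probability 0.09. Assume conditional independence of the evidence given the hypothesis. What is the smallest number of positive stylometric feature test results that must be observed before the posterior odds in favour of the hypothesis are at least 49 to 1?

5

Prior odds: 0.0037 ÷ 0.9963 = 37/9963.
Likelihood ratio of a positive = 0.68/0.09 = 68/9.
Target odds = 49.
Require (68/9)ⁿ ≥ 49 ÷ (37/9963) = 488187/37.
(68/9)⁴ = 21381376/6561 falls short of 488187/37 but (68/9)⁵ ≈24622.5 reaches it, so n = 5.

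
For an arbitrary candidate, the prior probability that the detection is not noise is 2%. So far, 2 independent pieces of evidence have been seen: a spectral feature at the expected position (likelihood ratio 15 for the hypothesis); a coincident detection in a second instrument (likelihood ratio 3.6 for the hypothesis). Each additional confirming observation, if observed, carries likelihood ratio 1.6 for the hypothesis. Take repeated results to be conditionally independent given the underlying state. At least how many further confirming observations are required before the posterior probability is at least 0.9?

5

Prior odds = 0.02/0.98 = 1/49.
Combined Bayes factor of the evidence already in hand = 15 × 3.6 = 54.
Odds after that evidence = (1/49) × 54 = 54/49.
Target odds = 0.9/0.1 = 9.
Need 1.6ⁿ ≥ 9 ÷ (54/49) = 49/6.
1.6⁴ = 6.5536 falls short of 49/6 but 1.6⁵ = 10.48576 reaches it, so n = 5.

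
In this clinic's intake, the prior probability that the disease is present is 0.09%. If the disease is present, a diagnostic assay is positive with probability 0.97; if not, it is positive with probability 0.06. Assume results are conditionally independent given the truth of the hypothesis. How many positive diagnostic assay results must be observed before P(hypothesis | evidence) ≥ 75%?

3

Prior odds: 0.0009 ÷ 0.9991 = 9/9991.
Likelihood ratio of a positive = 0.97/0.06 = 97/6.
Target posterior odds = 0.75/0.25 = 3.
Need (9/9991) × (97/6)ⁿ ≥ 3, i.e. (97/6)ⁿ ≥ 9991/3.
(97/6)² = 9409/36 falls short of 9991/3 but (97/6)³ = 912673/216 reaches it, so n = 3.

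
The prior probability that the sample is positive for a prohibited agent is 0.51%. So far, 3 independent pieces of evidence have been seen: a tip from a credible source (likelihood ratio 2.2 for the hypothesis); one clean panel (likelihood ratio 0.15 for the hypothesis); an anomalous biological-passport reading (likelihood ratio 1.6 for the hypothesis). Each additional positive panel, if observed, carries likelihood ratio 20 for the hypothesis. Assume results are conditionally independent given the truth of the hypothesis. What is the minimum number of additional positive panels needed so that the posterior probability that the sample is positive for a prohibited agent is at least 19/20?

Prior odds = 0.0051/0.9949 = 51/9949.
Combined Bayes factor of the evidence already in hand = 2.2 × 0.15 × 1.6 = 0.528.
Odds after that evidence = (51/9949) × 0.528 = 3366/1243625.
Target odds = 0.95/0.05 = 19.
Need 20ⁿ ≥ 19 ÷ (3366/1243625) = 23628875/3366.
20² = 400 falls short of 23628875/3366 but 20³ = 8000 reaches it, so n = 3.

3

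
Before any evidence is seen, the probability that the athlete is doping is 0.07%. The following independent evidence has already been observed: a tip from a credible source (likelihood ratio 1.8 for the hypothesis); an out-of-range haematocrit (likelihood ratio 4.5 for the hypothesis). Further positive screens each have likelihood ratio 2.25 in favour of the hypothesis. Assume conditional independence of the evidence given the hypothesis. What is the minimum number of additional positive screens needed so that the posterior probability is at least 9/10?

Prior odds = 0.0007/0.9993 = 7/9993.
Combined Bayes factor of the evidence already in hand = 1.8 × 4.5 = 8.1.
Odds after that evidence = (7/9993) × 8.1 = 189/33310.
Target odds = 0.9/0.1 = 9.
Need 2.25ⁿ ≥ 9 ÷ (189/33310) = 33310/21.
2.25⁹ = 387420489/262144 falls short of 33310/21 but 2.25¹⁰ ≈3325.26 reaches it, so n = 10.

10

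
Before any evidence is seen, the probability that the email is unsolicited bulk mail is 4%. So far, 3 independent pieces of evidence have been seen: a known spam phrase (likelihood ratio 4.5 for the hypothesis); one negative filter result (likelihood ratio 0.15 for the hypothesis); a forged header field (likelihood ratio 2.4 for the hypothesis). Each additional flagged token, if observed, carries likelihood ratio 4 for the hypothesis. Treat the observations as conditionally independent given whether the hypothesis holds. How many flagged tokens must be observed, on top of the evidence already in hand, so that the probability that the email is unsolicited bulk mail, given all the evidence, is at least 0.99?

Prior odds = 0.04/0.96 = 1/24.
Combined Bayes factor of the evidence already in hand = 4.5 × 0.15 × 2.4 = 1.62.
Odds after that evidence = (1/24) × 1.62 = 0.0675.
Target odds = 0.99/0.01 = 99.
Need 4ⁿ ≥ 99 ÷ 0.0675 = 4400/3.
4⁵ = 1024 falls short of 4400/3 but 4⁶ = 4096 reaches it, so n = 6.

6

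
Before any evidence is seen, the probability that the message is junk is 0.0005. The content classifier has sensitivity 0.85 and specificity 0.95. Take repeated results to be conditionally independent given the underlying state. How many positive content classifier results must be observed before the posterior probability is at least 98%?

Prior odds = 0.0005/0.9995 = 1/1999.
False-positive rate = 1 − 0.95 = 0.05; likelihood ratio of a positive = 0.85/0.05 = 17.
Target odds: 0.98 ÷ 0.02 = 49.
Need (1/1999) × 17ⁿ ≥ 49, i.e. 17ⁿ ≥ 97951.
17⁴ = 83521 falls short of 97951 but 17⁵ = 1419857 reaches it, so n = 5.

5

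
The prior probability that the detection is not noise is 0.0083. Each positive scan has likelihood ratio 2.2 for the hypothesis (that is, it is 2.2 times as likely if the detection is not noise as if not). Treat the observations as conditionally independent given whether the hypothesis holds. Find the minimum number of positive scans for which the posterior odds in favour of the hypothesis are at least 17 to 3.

9

Prior odds: 0.0083 ÷ 0.9917 = 83/9917.
Likelihood ratio per positive scan = 2.2.
Target odds = 17/3.
Require 2.2ⁿ ≥ 17/3 ÷ (83/9917) = 168589/249.
2.2⁸ = 214358881/390625 falls short of 168589/249 but 2.2⁹ ≈1207.27 reaches it, so n = 9.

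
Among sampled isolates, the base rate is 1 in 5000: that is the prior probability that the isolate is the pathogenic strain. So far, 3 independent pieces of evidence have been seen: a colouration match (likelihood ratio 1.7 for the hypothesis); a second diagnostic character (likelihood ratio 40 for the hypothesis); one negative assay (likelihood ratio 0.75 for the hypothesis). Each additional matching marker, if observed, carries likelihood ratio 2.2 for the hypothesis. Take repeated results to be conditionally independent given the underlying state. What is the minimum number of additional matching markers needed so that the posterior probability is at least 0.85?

9

Prior odds = 0.0002/0.9998 = 1/4999.
Combined Bayes factor of the evidence already in hand = 1.7 × 40 × 0.75 = 51.
Odds after that evidence = (1/4999) × 51 = 51/4999.
Target odds = 0.85/0.15 = 17/3.
Need 2.2ⁿ ≥ 17/3 ÷ (51/4999) = 4999/9.
2.2⁸ = 214358881/390625 falls short of 4999/9 but 2.2⁹ ≈1207.27 reaches it, so n = 9.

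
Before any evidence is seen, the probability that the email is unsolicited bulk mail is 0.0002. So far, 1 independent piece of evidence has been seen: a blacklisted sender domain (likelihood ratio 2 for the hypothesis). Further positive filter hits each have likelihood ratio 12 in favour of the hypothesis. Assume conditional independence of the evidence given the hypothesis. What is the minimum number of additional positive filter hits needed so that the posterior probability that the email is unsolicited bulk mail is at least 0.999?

Prior odds = 0.0002/0.9998 = 1/4999.
Bayes factor of the evidence already in hand = 2.
Odds after that evidence = (1/4999) × 2 = 2/4999.
Target odds = 0.999/0.001 = 999.
Need 12ⁿ ≥ 999 ÷ (2/4999) = 2497000.5.
12⁵ = 248832 falls short of 2497000.5 but 12⁶ = 2985984 reaches it, so n = 6.

6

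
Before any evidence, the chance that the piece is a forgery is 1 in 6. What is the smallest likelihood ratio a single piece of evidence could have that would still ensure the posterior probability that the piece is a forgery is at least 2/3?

10

Prior odds = (1/6)/(5/6) = 0.2.
Target odds = (2/3)/(1/3) = 2.
Required Bayes factor = 2 ÷ 0.2 = 10.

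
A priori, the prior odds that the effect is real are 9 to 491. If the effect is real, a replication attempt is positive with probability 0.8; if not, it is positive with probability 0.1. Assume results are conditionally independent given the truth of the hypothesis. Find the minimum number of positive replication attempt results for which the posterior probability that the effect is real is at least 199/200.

5

Prior odds = 9/491.
Likelihood ratio of a positive = 0.8/0.1 = 8.
Target posterior odds = 0.995/0.005 = 199.
Require 8ⁿ ≥ 199 ÷ (9/491) = 97709/9.
8⁴ = 4096 falls short of 97709/9 but 8⁵ = 32768 reaches it, so n = 5.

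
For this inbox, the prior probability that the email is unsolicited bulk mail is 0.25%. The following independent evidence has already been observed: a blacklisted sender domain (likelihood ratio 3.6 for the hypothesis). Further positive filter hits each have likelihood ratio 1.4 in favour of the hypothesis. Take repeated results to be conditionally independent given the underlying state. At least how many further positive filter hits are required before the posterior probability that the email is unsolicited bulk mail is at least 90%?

21

Prior odds = 0.0025/0.9975 = 1/399.
Bayes factor of the evidence already in hand = 3.6.
Odds after that evidence = (1/399) × 3.6 = 6/665.
Target odds = 0.9/0.1 = 9.
Need 1.4ⁿ ≥ 9 ÷ (6/665) = 997.5.
1.4²⁰ ≈836.683 falls short of 997.5 but 1.4²¹ ≈1171.36 reaches it, so n = 21.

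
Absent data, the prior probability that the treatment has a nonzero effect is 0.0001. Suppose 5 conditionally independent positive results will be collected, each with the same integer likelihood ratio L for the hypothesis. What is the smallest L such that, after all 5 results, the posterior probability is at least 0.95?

12

Prior odds = 0.0001/0.9999 = 1/9999.
Target odds = 0.95/0.05 = 19.
Need L⁵ ≥ 19 ÷ (1/9999) = 189981.
11⁵ = 161051 < 189981 ≤ 248832 = 12⁵, so L = 12.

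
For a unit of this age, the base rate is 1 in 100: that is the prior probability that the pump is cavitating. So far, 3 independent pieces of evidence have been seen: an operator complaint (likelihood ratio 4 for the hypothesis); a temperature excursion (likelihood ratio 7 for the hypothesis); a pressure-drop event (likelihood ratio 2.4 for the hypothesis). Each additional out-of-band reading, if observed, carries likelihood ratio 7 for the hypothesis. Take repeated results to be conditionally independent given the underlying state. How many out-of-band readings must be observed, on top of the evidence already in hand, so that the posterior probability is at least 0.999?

4

Prior odds = 0.01/0.99 = 1/99.
Combined Bayes factor of the evidence already in hand = 4 × 7 × 2.4 = 67.2.
Odds after that evidence = (1/99) × 67.2 = 112/165.
Target odds = 0.999/0.001 = 999.
Need 7ⁿ ≥ 999 ÷ (112/165) = 164835/112.
7³ = 343 falls short of 164835/112 but 7⁴ = 2401 reaches it, so n = 4.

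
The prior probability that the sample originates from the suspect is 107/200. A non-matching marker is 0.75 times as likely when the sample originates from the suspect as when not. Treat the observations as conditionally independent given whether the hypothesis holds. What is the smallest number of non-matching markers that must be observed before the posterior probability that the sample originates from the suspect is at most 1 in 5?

6

Prior odds = 0.535/0.465 = 107/93.
Likelihood ratio per non-matching marker = 0.75.
Target odds: 0.2 ÷ 0.8 = 0.25.
Need (107/93) × 0.75ⁿ ≤ 0.25, i.e. 0.75ⁿ ≤ 93/428.
0.75⁵ = 243/1024 is still above 93/428 but 0.75⁶ = 729/4096 is at or below it, so n = 6.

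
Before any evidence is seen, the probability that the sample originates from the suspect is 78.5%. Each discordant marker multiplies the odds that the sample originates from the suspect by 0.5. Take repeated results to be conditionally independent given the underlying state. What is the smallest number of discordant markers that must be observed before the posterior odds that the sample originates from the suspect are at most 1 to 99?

Prior odds = 0.785/0.215 = 157/43.
Likelihood ratio per discordant marker = 0.5.
Target odds = 1/99.
Need (157/43) × 0.5ⁿ ≤ 1/99, i.e. 0.5ⁿ ≤ 43/15543.
0.5⁸ = 0.00390625 is still above 43/15543 but 0.5⁹ = 0.001953125 is at or below it, so n = 9.

9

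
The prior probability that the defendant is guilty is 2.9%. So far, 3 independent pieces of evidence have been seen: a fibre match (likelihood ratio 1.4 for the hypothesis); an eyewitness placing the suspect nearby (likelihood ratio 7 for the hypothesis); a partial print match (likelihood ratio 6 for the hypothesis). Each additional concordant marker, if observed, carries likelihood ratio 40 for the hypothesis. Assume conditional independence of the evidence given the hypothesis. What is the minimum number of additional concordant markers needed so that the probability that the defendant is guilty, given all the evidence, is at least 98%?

1

Prior odds = 0.029/0.971 = 29/971.
Combined Bayes factor of the evidence already in hand = 1.4 × 7 × 6 = 58.8.
Odds after that evidence = (29/971) × 58.8 = 8526/4855.
Target odds = 0.98/0.02 = 49.
Need 40ⁿ ≥ 49 ÷ (8526/4855) = 4855/174.
40¹ = 40, which meets the required 4855/174; so n = 1.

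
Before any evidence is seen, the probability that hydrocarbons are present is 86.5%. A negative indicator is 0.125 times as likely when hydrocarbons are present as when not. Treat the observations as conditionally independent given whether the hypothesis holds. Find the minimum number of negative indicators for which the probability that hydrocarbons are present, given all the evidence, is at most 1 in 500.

Prior odds: 0.865 ÷ 0.135 = 173/27.
Likelihood ratio per negative indicator = 0.125.
Target odds: 0.002 ÷ 0.998 = 1/499.
Require 0.125ⁿ ≤ 1/499 ÷ (173/27) = 27/86327.
0.125³ = 0.001953125 is still above 27/86327 but 0.125⁴ = 1/4096 is at or below it, so n = 4.

4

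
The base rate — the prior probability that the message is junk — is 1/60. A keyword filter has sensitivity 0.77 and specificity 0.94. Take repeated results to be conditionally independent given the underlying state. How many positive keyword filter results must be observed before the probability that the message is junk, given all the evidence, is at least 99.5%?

Prior odds = (1/60)/(59/60) = 1/59.
False-positive rate = 1 − 0.94 = 0.06; likelihood ratio of a positive = 0.77/0.06 = 77/6.
Target odds: 0.995 ÷ 0.005 = 199.
Need (1/59) × (77/6)ⁿ ≥ 199, i.e. (77/6)ⁿ ≥ 11741.
(77/6)³ = 456533/216 falls short of 11741 but (77/6)⁴ = 35153041/1296 reaches it, so n = 4.

4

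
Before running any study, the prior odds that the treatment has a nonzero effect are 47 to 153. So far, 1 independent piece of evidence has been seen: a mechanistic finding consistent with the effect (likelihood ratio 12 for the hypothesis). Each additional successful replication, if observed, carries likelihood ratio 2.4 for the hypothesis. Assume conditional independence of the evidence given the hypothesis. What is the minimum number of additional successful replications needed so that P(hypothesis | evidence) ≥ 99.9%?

7

Prior odds = 47/153.
Bayes factor of the evidence already in hand = 12.
Odds after that evidence = (47/153) × 12 = 188/51.
Target odds = 0.999/0.001 = 999.
Need 2.4ⁿ ≥ 999 ÷ (188/51) = 50949/188.
2.4⁶ = 2985984/15625 falls short of 50949/188 but 2.4⁷ = 35831808/78125 reaches it, so n = 7.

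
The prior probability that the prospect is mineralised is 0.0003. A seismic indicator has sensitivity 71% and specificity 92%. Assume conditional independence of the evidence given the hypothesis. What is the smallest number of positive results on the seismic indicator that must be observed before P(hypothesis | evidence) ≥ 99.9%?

Prior odds = 0.0003/0.9997 = 3/9997.
False-positive rate = 1 − 0.92 = 0.08; likelihood ratio of a positive = 0.71/0.08 = 8.875.
Target posterior odds = 0.999/0.001 = 999.
Need (3/9997) × 8.875ⁿ ≥ 999, i.e. 8.875ⁿ ≥ 3329001.
8.875⁶ ≈488664 falls short of 3329001 but 8.875⁷ ≈4.33689e+06 reaches it, so n = 7.

7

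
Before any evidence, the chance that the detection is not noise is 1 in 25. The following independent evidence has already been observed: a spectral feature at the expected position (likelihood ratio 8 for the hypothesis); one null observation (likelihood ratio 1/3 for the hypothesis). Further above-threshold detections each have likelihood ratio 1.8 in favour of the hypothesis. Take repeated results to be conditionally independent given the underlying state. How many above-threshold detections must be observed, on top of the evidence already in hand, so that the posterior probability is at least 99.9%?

Prior odds = 0.04/0.96 = 1/24.
Combined Bayes factor of the evidence already in hand = 8 × (1/3) = 8/3.
Odds after that evidence = (1/24) × 8/3 = 1/9.
Target odds = 0.999/0.001 = 999.
Need 1.8ⁿ ≥ 999 ÷ (1/9) = 8991.
1.8¹⁵ ≈6746.64 falls short of 8991 but 1.8¹⁶ ≈12144 reaches it, so n = 16.

16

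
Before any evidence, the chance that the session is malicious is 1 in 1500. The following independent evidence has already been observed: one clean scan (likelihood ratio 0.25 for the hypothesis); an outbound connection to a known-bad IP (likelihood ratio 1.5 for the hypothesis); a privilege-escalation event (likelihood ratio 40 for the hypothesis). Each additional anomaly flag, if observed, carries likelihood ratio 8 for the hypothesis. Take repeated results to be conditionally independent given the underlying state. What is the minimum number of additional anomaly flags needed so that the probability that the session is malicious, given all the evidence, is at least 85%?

Prior odds = (1/1500)/(1499/1500) = 1/1499.
Combined Bayes factor of the evidence already in hand = 0.25 × 1.5 × 40 = 15.
Odds after that evidence = (1/1499) × 15 = 15/1499.
Target odds = 0.85/0.15 = 17/3.
Need 8ⁿ ≥ 17/3 ÷ (15/1499) = 25483/45.
8³ = 512 falls short of 25483/45 but 8⁴ = 4096 reaches it, so n = 4.

4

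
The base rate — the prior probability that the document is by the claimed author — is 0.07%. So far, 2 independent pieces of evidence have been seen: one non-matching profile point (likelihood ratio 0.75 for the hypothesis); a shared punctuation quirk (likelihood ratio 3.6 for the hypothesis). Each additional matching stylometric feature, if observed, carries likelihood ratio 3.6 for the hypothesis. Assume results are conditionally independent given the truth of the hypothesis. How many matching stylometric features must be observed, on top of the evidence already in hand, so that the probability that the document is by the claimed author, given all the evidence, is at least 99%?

9

Prior odds = 0.0007/0.9993 = 7/9993.
Combined Bayes factor of the evidence already in hand = 0.75 × 3.6 = 2.7.
Odds after that evidence = (7/9993) × 2.7 = 63/33310.
Target odds = 0.99/0.01 = 99.
Need 3.6ⁿ ≥ 99 ÷ (63/33310) = 366410/7.
3.6⁸ ≈28211.1 falls short of 366410/7 but 3.6⁹ ≈101560 reaches it, so n = 9.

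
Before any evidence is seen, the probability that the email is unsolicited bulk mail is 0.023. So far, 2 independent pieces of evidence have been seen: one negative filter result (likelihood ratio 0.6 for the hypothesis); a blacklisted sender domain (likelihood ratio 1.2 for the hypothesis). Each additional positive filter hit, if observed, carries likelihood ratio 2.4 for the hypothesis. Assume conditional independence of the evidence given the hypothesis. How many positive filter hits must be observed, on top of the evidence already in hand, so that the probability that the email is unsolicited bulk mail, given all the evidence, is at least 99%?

Prior odds = 0.023/0.977 = 23/977.
Combined Bayes factor of the evidence already in hand = 0.6 × 1.2 = 0.72.
Odds after that evidence = (23/977) × 0.72 = 414/24425.
Target odds = 0.99/0.01 = 99.
Need 2.4ⁿ ≥ 99 ÷ (414/24425) = 268675/46.
2.4⁹ ≈2641.81 falls short of 268675/46 but 2.4¹⁰ ≈6340.34 reaches it, so n = 10.

10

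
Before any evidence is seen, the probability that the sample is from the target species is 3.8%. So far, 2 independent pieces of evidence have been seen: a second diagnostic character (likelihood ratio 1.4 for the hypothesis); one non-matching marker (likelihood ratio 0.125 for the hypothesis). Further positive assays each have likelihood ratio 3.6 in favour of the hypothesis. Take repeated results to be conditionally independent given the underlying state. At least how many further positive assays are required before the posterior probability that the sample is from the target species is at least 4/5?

Prior odds = 0.038/0.962 = 19/481.
Combined Bayes factor of the evidence already in hand = 1.4 × 0.125 = 0.175.
Odds after that evidence = (19/481) × 0.175 = 133/19240.
Target odds = 0.8/0.2 = 4.
Need 3.6ⁿ ≥ 4 ÷ (133/19240) = 76960/133.
3.6⁴ = 167.9616 falls short of 76960/133 but 3.6⁵ = 604.66176 reaches it, so n = 5.

5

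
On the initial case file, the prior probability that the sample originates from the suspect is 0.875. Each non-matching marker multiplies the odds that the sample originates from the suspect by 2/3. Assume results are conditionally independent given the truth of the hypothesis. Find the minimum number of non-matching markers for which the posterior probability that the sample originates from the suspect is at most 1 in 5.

9

Prior odds: 0.875 ÷ 0.125 = 7.
Likelihood ratio per non-matching marker = 2/3.
Target odds: 0.2 ÷ 0.8 = 0.25.
Require (2/3)ⁿ ≤ 0.25 ÷ 7 = 1/28.
(2/3)⁸ = 256/6561 is still above 1/28 but (2/3)⁹ = 512/19683 is at or below it, so n = 9.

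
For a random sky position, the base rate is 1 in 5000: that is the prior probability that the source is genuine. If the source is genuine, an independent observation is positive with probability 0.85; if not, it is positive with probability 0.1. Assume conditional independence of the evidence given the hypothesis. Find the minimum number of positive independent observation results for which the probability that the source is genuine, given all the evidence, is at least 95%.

6

Prior odds: 0.0002 ÷ 0.9998 = 1/4999.
Likelihood ratio of a positive = 0.85/0.1 = 8.5.
Target posterior odds = 0.95/0.05 = 19.
Require 8.5ⁿ ≥ 19 ÷ (1/4999) = 94981.
8.5⁵ = 44370.53125 falls short of 94981 but 8.5⁶ = 24137569/64 reaches it, so n = 6.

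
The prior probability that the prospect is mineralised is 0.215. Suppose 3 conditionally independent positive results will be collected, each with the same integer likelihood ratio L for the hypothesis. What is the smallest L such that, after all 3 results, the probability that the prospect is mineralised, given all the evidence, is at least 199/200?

9

Prior odds = 0.215/0.785 = 43/157.
Target odds = 0.995/0.005 = 199.
Need L³ ≥ 199 ÷ (43/157) = 31243/43.
8³ = 512 < 31243/43 ≤ 729 = 9³, so L = 9.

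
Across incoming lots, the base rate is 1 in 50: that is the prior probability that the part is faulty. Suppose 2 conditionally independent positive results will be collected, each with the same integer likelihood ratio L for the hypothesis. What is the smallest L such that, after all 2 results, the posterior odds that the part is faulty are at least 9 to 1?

21

Prior odds = 0.02/0.98 = 1/49.
Target odds = 9.
Need L² ≥ 9 ÷ (1/49) = 441.
20² = 400 < 441 ≤ 441 = 21², so L = 21.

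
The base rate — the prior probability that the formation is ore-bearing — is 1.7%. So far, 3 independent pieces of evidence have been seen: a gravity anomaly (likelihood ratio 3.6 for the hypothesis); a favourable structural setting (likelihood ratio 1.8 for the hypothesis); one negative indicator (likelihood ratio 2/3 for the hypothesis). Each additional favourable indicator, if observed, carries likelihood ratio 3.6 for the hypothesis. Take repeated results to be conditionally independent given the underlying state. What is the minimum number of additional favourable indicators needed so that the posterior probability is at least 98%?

6

Prior odds = 0.017/0.983 = 17/983.
Combined Bayes factor of the evidence already in hand = 3.6 × 1.8 × (2/3) = 4.32.
Odds after that evidence = (17/983) × 4.32 = 1836/24575.
Target odds = 0.98/0.02 = 49.
Need 3.6ⁿ ≥ 49 ÷ (1836/24575) = 1204175/1836.
3.6⁵ = 604.66176 falls short of 1204175/1836 but 3.6⁶ = 34012224/15625 reaches it, so n = 6.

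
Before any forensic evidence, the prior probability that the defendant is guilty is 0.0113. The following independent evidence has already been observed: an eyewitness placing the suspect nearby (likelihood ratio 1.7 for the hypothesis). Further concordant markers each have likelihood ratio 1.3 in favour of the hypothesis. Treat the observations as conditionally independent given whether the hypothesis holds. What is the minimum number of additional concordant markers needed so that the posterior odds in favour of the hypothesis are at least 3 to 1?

20

Prior odds = 0.0113/0.9887 = 113/9887.
Bayes factor of the evidence already in hand = 1.7.
Odds after that evidence = (113/9887) × 1.7 = 1921/98870.
Target odds = 3.
Need 1.3ⁿ ≥ 3 ÷ (1921/98870) = 296610/1921.
1.3¹⁹ ≈146.192 falls short of 296610/1921 but 1.3²⁰ ≈190.05 reaches it, so n = 20.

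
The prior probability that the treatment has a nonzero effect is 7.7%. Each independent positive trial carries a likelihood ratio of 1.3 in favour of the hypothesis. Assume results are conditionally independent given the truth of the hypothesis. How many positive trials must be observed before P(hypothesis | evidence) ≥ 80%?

Prior odds = 0.077/0.923 = 77/923.
Likelihood ratio per positive trial = 1.3.
Target odds: 0.8 ÷ 0.2 = 4.
Require 1.3ⁿ ≥ 4 ÷ (77/923) = 3692/77.
1.3¹⁴ ≈39.3738 falls short of 3692/77 but 1.3¹⁵ ≈51.1859 reaches it, so n = 15.

15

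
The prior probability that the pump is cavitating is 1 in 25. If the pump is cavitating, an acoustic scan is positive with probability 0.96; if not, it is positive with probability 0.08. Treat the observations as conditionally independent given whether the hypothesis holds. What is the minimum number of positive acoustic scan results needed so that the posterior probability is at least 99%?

Prior odds = 0.04/0.96 = 1/24.
Likelihood ratio of a positive = 0.96/0.08 = 12.
Target posterior odds = 0.99/0.01 = 99.
Require 12ⁿ ≥ 99 ÷ (1/24) = 2376.
12³ = 1728 falls short of 2376 but 12⁴ = 20736 reaches it, so n = 4.

4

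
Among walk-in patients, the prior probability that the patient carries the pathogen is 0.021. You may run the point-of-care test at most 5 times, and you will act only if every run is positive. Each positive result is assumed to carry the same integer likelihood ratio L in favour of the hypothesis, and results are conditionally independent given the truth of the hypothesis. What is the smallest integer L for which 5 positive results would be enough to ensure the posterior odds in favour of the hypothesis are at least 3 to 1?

3

Prior odds = 0.021/0.979 = 21/979.
Target odds = 3.
Need L⁵ ≥ 3 ÷ (21/979) = 979/7.
2⁵ = 32 < 979/7 ≤ 243 = 3⁵, so L = 3.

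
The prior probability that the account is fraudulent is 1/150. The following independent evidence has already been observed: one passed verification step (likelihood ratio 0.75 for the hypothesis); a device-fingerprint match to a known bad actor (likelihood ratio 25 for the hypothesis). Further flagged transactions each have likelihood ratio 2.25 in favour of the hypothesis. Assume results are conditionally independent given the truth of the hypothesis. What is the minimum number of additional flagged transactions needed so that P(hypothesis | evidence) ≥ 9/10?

Prior odds = (1/150)/(149/150) = 1/149.
Combined Bayes factor of the evidence already in hand = 0.75 × 25 = 18.75.
Odds after that evidence = (1/149) × 18.75 = 75/596.
Target odds = 0.9/0.1 = 9.
Need 2.25ⁿ ≥ 9 ÷ (75/596) = 71.52.
2.25⁵ = 59049/1024 falls short of 71.52 but 2.25⁶ = 531441/4096 reaches it, so n = 6.

6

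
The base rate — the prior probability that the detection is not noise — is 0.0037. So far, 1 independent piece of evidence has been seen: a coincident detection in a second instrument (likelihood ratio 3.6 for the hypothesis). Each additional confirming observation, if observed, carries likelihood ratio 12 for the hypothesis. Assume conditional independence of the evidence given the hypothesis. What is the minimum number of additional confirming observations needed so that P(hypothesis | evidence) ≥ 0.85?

3

Prior odds = 0.0037/0.9963 = 37/9963.
Bayes factor of the evidence already in hand = 3.6.
Odds after that evidence = (37/9963) × 3.6 = 74/5535.
Target odds = 0.85/0.15 = 17/3.
Need 12ⁿ ≥ 17/3 ÷ (74/5535) = 31365/74.
12² = 144 falls short of 31365/74 but 12³ = 1728 reaches it, so n = 3.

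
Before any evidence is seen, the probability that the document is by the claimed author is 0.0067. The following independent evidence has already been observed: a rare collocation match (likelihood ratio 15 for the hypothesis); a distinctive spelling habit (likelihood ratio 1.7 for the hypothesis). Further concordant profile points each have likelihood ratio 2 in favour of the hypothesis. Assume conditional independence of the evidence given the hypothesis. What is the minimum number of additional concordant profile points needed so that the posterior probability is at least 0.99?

Prior odds = 0.0067/0.9933 = 67/9933.
Combined Bayes factor of the evidence already in hand = 15 × 1.7 = 25.5.
Odds after that evidence = (67/9933) × 25.5 = 1139/6622.
Target odds = 0.99/0.01 = 99.
Need 2ⁿ ≥ 99 ÷ (1139/6622) = 655578/1139.
2⁹ = 512 falls short of 655578/1139 but 2¹⁰ = 1024 reaches it, so n = 10.

10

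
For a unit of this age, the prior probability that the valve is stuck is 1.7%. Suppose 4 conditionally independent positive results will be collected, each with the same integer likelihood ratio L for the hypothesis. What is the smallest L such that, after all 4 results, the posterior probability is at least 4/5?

Prior odds = 0.017/0.983 = 17/983.
Target odds = 0.8/0.2 = 4.
Need L⁴ ≥ 4 ÷ (17/983) = 3932/17.
3⁴ = 81 < 3932/17 ≤ 256 = 4⁴, so L = 4.

4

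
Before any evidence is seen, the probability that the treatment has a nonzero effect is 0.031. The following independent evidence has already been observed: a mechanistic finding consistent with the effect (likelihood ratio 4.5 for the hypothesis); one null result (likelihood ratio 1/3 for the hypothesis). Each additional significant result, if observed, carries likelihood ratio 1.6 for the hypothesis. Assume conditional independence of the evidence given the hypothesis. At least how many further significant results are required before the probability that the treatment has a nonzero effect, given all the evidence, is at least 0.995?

18

Prior odds = 0.031/0.969 = 31/969.
Combined Bayes factor of the evidence already in hand = 4.5 × (1/3) = 1.5.
Odds after that evidence = (31/969) × 1.5 = 31/646.
Target odds = 0.995/0.005 = 199.
Need 1.6ⁿ ≥ 199 ÷ (31/646) = 128554/31.
1.6¹⁷ ≈2951.48 falls short of 128554/31 but 1.6¹⁸ ≈4722.37 reaches it, so n = 18.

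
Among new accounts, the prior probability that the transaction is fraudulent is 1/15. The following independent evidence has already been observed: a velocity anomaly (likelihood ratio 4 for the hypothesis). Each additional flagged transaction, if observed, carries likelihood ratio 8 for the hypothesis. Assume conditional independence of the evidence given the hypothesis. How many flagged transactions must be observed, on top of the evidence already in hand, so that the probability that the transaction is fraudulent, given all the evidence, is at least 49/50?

3

Prior odds = (1/15)/(14/15) = 1/14.
Bayes factor of the evidence already in hand = 4.
Odds after that evidence = (1/14) × 4 = 2/7.
Target odds = 0.98/0.02 = 49.
Need 8ⁿ ≥ 49 ÷ (2/7) = 171.5.
8² = 64 falls short of 171.5 but 8³ = 512 reaches it, so n = 3.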